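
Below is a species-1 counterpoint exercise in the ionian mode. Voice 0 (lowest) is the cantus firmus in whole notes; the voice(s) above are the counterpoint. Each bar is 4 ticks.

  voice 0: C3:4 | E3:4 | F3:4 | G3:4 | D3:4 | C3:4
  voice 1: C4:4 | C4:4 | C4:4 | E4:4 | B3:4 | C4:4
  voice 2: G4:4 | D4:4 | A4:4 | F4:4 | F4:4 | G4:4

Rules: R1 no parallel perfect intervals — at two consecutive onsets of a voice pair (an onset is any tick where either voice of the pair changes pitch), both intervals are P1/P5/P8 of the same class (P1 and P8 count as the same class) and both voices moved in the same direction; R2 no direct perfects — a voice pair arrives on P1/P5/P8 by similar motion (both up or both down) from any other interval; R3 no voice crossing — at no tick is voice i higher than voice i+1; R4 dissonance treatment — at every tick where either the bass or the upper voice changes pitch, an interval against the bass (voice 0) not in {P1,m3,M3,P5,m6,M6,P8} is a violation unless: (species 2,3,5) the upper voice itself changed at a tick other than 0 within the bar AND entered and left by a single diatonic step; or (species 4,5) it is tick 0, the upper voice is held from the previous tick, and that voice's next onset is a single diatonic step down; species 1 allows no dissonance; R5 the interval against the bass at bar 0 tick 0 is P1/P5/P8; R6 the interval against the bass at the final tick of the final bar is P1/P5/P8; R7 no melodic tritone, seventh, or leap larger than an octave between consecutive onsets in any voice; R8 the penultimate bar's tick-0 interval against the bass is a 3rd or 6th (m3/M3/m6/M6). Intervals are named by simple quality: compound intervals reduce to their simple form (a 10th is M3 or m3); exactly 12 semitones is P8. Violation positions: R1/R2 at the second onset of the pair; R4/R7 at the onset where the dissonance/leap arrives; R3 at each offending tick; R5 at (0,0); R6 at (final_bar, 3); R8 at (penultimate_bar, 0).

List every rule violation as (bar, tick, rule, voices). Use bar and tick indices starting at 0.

bar 0: v0=C3 v1=C4 v2=G4 downbeat P5
bar 1: v0=E3 v1=C4 v2=D4 downbeat m7
bar 2: v0=F3 v1=C4 v2=A4 downbeat M3
bar 3: v0=G3 v1=E4 v2=F4 downbeat m7
bar 4: v0=D3 v1=B3 v2=F4 downbeat m3
bar 5: v0=C3 v1=C4 v2=G4 downbeat P5
  -> R4 @ bar 1 tick 0 v(0, 2): E3/D4 m7 untreated
  -> R4 @ bar 3 tick 0 v(0, 2): G3/F4 m7 untreated
  -> R2 @ bar 5 tick 0 v(1, 2): B3/F4 TT -> C4/G4 P5 similar

(1, 0, R4, (0, 2))
(3, 0, R4, (0, 2))
(5, 0, R2, (1, 2))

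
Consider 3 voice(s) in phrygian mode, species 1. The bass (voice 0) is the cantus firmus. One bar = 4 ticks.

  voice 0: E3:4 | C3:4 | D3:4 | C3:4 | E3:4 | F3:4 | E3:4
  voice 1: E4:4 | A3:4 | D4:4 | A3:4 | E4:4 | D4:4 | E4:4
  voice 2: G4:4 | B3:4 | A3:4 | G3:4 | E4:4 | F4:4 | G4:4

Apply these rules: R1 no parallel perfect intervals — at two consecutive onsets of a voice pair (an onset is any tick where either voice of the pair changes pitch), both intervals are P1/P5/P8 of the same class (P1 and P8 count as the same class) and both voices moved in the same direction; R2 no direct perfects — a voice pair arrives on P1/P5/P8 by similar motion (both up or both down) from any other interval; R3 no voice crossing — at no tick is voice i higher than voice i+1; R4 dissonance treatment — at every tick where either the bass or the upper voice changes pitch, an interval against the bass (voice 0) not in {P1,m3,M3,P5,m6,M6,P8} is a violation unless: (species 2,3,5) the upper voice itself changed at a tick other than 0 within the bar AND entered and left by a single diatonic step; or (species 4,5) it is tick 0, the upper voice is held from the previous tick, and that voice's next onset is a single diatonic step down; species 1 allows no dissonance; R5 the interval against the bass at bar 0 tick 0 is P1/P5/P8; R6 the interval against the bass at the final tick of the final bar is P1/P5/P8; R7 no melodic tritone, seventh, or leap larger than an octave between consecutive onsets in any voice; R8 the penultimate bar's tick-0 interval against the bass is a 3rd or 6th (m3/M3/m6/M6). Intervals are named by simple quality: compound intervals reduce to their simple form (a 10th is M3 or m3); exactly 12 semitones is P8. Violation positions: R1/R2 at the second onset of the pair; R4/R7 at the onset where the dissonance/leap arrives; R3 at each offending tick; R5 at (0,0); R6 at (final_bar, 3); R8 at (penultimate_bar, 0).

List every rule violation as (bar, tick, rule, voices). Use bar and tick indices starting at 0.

bar 0: v0=E3 v1=E4 v2=G4 downbeat m3
bar 1: v0=C3 v1=A3 v2=B3 downbeat M7
bar 2: v0=D3 v1=D4 v2=A3 downbeat P5
bar 3: v0=C3 v1=A3 v2=G3 downbeat P5
bar 4: v0=E3 v1=E4 v2=E4 downbeat P8
bar 5: v0=F3 v1=D4 v2=F4 downbeat P8
bar 6: v0=E3 v1=E4 v2=G4 downbeat m3
  -> R5 @ bar 0 tick 0 v(0, 2): opens on m3
  -> R4 @ bar 1 tick 0 v(0, 2): C3/B3 M7 untreated
  -> R2 @ bar 2 tick 0 v(0, 1): C3/A3 M6 -> D3/D4 P8 similar
  -> R3 @ bar 2 tick 0 v(1, 2): D4 above A3
  -> R3 @ bar 2 tick 1 v(1, 2): D4 above A3
  -> R3 @ bar 2 tick 2 v(1, 2): D4 above A3
  -> R3 @ bar 2 tick 3 v(1, 2): D4 above A3
  -> R1 @ bar 3 tick 0 v(0, 2): D3/A3 P5 -> C3/G3 P5 similar
  -> R3 @ bar 3 tick 0 v(1, 2): A3 above G3
  -> R3 @ bar 3 tick 1 v(1, 2): A3 above G3
  -> R3 @ bar 3 tick 2 v(1, 2): A3 above G3
  -> R3 @ bar 3 tick 3 v(1, 2): A3 above G3
  -> R2 @ bar 4 tick 0 v(0, 1): C3/A3 M6 -> E3/E4 P8 similar
  -> R2 @ bar 4 tick 0 v(0, 2): C3/G3 P5 -> E3/E4 P8 similar
  -> R2 @ bar 4 tick 0 v(1, 2): A3/G3 M2 -> E4/E4 P1 similar
  -> R1 @ bar 5 tick 0 v(0, 2): E3/E4 P8 -> F3/F4 P8 similar
  -> R8 @ bar 5 tick 0 v(0, 2): penult P8 not 3rd/6th
  -> R6 @ bar 6 tick 3 v(0, 2): closes on m3

(0, 0, R5, (0, 2))
(1, 0, R4, (0, 2))
(2, 0, R2, (0, 1))
(2, 0, R3, (1, 2))
(2, 1, R3, (1, 2))
(2, 2, R3, (1, 2))
(2, 3, R3, (1, 2))
(3, 0, R1, (0, 2))
(3, 0, R3, (1, 2))
(3, 1, R3, (1, 2))
(3, 2, R3, (1, 2))
(3, 3, R3, (1, 2))
(4, 0, R2, (0, 1))
(4, 0, R2, (0, 2))
(4, 0, R2, (1, 2))
(5, 0, R1, (0, 2))
(5, 0, R8, (0, 2))
(6, 3, R6, (0, 2))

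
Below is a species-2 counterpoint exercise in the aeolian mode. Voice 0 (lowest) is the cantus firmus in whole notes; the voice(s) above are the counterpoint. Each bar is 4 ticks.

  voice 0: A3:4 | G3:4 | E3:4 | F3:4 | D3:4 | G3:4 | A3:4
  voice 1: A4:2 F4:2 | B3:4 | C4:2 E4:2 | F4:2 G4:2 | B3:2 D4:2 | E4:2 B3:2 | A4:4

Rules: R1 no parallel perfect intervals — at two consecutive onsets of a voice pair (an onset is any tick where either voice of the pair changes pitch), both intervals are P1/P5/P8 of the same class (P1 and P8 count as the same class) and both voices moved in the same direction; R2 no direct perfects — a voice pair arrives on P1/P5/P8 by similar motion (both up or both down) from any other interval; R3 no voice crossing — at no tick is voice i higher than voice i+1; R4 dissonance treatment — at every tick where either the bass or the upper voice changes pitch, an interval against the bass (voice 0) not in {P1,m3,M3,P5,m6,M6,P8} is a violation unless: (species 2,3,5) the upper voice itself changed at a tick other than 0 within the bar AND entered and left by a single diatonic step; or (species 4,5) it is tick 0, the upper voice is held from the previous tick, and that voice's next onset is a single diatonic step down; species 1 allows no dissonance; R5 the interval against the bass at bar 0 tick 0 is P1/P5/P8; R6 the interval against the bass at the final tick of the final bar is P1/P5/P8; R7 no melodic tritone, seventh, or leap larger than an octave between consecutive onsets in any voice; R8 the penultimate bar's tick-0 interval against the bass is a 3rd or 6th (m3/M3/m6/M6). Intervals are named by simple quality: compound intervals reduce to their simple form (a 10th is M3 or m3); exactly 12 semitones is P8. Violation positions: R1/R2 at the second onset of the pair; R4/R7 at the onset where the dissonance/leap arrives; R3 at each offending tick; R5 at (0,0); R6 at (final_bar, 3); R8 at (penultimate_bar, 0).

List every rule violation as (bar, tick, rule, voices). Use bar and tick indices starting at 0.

(1, 0, R7, (1,))
(3, 0, R1, (0, 1))
(3, 2, R4, (0, 1))
(6, 0, R2, (0, 1))
(6, 0, R7, (1,))

bar 0: v0=A3 v1=A4 downbeat P8
bar 1: v0=G3 v1=B3 downbeat M3
bar 2: v0=E3 v1=C4 downbeat m6
bar 3: v0=F3 v1=F4 downbeat P8
bar 4: v0=D3 v1=B3 downbeat M6
bar 5: v0=G3 v1=E4 downbeat M6
bar 6: v0=A3 v1=A4 downbeat P8
  -> R7 @ bar 1 tick 0 v(1,): F4->B3 leap 6st
  -> R1 @ bar 3 tick 0 v(0, 1): E3/E4 P8 -> F3/F4 P8 similar
  -> R4 @ bar 3 tick 2 v(0, 1): F3/G4 M2 untreated
  -> R2 @ bar 6 tick 0 v(0, 1): G3/B3 M3 -> A3/A4 P8 similar
  -> R7 @ bar 6 tick 0 v(1,): B3->A4 leap 10st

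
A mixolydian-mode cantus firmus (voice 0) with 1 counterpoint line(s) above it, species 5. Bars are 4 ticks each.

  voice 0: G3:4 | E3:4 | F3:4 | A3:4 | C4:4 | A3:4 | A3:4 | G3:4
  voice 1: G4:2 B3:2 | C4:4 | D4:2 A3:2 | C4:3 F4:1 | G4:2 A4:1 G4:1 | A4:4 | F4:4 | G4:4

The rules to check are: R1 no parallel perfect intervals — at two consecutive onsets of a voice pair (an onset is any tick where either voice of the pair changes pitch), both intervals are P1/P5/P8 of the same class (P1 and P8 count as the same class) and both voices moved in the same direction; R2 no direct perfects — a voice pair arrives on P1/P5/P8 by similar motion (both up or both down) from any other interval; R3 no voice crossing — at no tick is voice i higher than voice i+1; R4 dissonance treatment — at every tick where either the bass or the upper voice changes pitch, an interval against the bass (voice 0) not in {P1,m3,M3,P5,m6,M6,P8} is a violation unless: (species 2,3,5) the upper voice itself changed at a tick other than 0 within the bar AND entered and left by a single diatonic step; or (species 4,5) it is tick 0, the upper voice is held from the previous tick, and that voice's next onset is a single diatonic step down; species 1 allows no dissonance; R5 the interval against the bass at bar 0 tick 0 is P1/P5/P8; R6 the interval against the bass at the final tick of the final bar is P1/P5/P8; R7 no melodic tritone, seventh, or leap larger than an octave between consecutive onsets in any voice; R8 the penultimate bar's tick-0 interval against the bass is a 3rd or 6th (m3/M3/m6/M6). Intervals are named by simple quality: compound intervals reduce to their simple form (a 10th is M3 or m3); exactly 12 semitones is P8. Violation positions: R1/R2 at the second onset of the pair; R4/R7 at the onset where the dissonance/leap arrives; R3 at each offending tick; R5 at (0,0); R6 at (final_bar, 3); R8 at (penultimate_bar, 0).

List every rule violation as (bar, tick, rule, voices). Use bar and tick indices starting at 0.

bar 0: v0=G3 v1=G4 downbeat P8
bar 1: v0=E3 v1=C4 downbeat m6
bar 2: v0=F3 v1=D4 downbeat M6
bar 3: v0=A3 v1=C4 downbeat m3
bar 4: v0=C4 v1=G4 downbeat P5
bar 5: v0=A3 v1=A4 downbeat P8
bar 6: v0=A3 v1=F4 downbeat m6
bar 7: v0=G3 v1=G4 downbeat P8
  -> R2 @ bar 4 tick 0 v(0, 1): A3/F4 m6 -> C4/G4 P5 similar

(4, 0, R2, (0, 1))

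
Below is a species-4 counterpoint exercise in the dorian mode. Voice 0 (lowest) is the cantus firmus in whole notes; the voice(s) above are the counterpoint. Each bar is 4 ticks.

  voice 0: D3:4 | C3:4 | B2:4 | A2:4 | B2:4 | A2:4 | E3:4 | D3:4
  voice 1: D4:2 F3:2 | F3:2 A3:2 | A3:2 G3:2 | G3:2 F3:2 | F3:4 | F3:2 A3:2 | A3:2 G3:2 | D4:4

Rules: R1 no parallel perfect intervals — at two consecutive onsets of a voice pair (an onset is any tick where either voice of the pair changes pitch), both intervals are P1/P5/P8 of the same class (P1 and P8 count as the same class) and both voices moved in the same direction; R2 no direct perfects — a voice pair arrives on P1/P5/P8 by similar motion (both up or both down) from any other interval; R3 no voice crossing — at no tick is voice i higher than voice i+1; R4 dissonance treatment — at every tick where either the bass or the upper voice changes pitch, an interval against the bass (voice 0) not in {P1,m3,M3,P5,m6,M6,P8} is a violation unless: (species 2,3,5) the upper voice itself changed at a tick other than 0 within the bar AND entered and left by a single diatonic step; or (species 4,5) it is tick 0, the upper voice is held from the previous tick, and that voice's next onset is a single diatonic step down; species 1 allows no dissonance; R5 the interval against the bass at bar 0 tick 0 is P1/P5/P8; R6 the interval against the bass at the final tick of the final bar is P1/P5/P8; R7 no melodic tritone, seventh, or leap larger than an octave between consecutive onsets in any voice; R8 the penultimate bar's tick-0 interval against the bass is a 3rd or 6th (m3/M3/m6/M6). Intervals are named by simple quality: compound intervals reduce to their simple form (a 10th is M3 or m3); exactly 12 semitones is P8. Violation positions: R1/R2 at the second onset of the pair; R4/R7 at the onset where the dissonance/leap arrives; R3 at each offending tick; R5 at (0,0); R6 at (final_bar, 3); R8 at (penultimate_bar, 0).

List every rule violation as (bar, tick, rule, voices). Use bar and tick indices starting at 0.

(1, 0, R4, (0, 1))
(4, 0, R4, (0, 1))
(6, 0, R8, (0, 1))

bar 0: v0=D3 v1=D4 downbeat P8
bar 1: v0=C3 v1=F3 downbeat P4
bar 2: v0=B2 v1=A3 downbeat m7
bar 3: v0=A2 v1=G3 downbeat m7
bar 4: v0=B2 v1=F3 downbeat TT
bar 5: v0=A2 v1=F3 downbeat m6
bar 6: v0=E3 v1=A3 downbeat P4
bar 7: v0=D3 v1=D4 downbeat P8
  -> R4 @ bar 1 tick 0 v(0, 1): C3/F3 P4 untreated
  -> R4 @ bar 4 tick 0 v(0, 1): B2/F3 TT untreated
  -> R8 @ bar 6 tick 0 v(0, 1): penult P4 not 3rd/6th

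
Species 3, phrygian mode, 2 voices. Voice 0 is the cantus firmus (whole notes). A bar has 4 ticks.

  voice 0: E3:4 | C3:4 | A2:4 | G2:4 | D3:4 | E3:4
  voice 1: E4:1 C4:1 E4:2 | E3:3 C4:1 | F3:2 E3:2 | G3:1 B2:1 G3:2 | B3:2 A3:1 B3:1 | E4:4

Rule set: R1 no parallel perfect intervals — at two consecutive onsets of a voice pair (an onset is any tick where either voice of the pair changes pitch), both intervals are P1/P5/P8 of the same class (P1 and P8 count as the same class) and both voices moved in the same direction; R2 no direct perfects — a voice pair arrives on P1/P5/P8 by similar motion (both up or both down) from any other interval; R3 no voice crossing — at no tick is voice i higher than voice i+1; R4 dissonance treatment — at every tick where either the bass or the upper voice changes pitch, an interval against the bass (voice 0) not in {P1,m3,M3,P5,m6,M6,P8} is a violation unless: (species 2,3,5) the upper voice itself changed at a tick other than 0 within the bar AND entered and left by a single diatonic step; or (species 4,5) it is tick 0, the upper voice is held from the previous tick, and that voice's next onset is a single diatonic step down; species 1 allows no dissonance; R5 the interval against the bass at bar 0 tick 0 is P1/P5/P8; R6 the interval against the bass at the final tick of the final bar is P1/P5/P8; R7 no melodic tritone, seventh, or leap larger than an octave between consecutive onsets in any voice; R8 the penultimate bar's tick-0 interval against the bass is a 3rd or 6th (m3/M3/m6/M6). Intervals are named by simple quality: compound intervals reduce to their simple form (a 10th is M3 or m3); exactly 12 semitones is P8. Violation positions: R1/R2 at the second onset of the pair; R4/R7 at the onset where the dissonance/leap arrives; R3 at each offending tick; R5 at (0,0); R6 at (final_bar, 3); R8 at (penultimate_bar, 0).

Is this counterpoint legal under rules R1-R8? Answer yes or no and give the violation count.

bar 0: v0=E3 v1=E4 (P8)
bar 1: v0=C3 v1=E3 (M3)
bar 2: v0=A2 v1=F3 (m6)
bar 3: v0=G2 v1=G3 (P8)
bar 4: v0=D3 v1=B3 (M6)
bar 5: v0=E3 v1=E4 (P8)
  R2 @ bar5.0: D3/B3 M6 -> E3/E4 P8 similar

No (1 violations)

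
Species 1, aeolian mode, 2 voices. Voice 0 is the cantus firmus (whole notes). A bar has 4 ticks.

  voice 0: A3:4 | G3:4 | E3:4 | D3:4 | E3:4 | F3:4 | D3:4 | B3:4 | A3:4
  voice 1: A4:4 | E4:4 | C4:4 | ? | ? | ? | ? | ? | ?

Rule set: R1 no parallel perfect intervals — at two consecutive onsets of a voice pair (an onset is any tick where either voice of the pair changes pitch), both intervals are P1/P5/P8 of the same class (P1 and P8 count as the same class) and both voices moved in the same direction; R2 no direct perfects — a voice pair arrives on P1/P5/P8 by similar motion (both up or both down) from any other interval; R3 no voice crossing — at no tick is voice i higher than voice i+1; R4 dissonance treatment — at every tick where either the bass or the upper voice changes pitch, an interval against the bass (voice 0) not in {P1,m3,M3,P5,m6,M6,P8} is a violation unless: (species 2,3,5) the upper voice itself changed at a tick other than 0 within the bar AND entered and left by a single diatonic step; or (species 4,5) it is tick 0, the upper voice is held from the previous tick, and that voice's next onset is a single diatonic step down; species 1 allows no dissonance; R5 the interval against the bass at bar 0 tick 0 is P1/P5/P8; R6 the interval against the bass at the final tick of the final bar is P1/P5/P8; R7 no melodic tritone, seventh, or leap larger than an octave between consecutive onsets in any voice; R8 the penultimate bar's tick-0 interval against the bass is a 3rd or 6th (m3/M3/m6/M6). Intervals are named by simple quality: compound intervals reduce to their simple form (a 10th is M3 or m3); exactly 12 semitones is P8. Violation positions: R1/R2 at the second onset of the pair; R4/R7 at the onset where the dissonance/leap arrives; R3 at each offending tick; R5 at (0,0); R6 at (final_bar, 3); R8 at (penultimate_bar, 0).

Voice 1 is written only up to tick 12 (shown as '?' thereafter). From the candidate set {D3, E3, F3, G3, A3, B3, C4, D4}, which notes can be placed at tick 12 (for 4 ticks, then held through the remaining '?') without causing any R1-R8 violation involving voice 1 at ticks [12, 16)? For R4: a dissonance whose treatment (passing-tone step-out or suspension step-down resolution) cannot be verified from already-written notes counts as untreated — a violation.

{B3, D4, F3}

D3: violates R2,R7
E3: violates R4
F3: legal
G3: violates R4
A3: violates R2
B3: legal
C4: violates R4
D4: legal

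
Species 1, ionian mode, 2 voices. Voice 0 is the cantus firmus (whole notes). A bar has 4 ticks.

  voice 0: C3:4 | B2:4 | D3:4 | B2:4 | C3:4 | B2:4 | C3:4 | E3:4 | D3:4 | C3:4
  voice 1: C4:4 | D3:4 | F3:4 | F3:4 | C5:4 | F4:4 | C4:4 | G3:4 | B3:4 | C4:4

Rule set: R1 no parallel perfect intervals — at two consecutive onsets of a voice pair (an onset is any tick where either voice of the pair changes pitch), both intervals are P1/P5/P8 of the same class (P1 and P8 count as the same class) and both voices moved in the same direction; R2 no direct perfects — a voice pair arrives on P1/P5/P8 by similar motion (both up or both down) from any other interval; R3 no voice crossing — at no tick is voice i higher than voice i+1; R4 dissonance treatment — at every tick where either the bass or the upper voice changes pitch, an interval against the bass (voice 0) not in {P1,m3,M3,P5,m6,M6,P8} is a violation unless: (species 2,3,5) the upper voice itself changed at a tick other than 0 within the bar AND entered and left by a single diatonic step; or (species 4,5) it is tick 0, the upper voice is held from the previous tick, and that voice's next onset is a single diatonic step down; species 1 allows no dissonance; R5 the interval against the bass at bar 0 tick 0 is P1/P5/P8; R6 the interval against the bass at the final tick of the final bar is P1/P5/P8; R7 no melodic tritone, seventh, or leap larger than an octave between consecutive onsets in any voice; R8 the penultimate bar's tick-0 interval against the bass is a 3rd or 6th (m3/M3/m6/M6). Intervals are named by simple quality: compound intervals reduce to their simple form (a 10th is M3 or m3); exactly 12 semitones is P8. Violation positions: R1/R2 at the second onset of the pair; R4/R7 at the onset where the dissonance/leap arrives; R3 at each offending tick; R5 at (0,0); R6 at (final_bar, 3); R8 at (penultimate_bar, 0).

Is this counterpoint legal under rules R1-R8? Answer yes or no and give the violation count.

bar 0: v0=C3 v1=C4 (P8)
bar 1: v0=B2 v1=D3 (m3)
bar 2: v0=D3 v1=F3 (m3)
bar 3: v0=B2 v1=F3 (TT)
bar 4: v0=C3 v1=C5 (P1)
bar 5: v0=B2 v1=F4 (TT)
bar 6: v0=C3 v1=C4 (P8)
bar 7: v0=E3 v1=G3 (m3)
bar 8: v0=D3 v1=B3 (M6)
bar 9: v0=C3 v1=C4 (P8)
  R7 @ bar1.0: C4->D3 leap 10st
  R4 @ bar3.0: B2/F3 TT untreated
  R2 @ bar4.0: B2/F3 TT -> C3/C5 P1 similar
  R7 @ bar4.0: F3->C5 leap 19st
  R4 @ bar5.0: B2/F4 TT untreated

No (5 violations)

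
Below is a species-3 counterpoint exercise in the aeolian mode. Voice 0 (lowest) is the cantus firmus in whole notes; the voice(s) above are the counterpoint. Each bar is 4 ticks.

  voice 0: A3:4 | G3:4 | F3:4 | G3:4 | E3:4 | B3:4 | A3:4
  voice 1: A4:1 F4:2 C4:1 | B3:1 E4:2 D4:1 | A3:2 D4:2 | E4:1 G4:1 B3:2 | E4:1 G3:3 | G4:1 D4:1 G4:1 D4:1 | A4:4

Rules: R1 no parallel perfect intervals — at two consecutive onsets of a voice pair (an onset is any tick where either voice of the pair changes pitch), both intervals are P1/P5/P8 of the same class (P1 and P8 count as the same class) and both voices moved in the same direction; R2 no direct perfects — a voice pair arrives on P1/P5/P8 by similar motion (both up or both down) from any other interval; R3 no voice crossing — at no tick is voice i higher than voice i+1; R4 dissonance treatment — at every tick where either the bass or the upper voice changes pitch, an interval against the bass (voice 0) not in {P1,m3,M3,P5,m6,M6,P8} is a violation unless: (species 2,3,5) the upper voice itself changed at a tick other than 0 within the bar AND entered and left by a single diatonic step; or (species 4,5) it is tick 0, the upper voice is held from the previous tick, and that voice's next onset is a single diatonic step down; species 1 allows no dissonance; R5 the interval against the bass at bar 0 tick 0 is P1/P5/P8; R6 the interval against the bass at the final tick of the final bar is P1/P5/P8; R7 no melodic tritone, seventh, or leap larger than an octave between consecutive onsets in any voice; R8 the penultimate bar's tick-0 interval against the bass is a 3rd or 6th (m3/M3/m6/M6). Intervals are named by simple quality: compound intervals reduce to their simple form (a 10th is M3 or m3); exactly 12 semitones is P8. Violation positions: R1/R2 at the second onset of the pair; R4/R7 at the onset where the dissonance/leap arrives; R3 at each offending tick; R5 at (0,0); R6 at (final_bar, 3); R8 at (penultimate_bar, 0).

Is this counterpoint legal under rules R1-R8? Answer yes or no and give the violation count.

Yes (0 violations)

bar 0: v0=A3 v1=A4 (P8)
bar 1: v0=G3 v1=B3 (M3)
bar 2: v0=F3 v1=A3 (M3)
bar 3: v0=G3 v1=E4 (M6)
bar 4: v0=E3 v1=E4 (P8)
bar 5: v0=B3 v1=G4 (m6)
bar 6: v0=A3 v1=A4 (P8)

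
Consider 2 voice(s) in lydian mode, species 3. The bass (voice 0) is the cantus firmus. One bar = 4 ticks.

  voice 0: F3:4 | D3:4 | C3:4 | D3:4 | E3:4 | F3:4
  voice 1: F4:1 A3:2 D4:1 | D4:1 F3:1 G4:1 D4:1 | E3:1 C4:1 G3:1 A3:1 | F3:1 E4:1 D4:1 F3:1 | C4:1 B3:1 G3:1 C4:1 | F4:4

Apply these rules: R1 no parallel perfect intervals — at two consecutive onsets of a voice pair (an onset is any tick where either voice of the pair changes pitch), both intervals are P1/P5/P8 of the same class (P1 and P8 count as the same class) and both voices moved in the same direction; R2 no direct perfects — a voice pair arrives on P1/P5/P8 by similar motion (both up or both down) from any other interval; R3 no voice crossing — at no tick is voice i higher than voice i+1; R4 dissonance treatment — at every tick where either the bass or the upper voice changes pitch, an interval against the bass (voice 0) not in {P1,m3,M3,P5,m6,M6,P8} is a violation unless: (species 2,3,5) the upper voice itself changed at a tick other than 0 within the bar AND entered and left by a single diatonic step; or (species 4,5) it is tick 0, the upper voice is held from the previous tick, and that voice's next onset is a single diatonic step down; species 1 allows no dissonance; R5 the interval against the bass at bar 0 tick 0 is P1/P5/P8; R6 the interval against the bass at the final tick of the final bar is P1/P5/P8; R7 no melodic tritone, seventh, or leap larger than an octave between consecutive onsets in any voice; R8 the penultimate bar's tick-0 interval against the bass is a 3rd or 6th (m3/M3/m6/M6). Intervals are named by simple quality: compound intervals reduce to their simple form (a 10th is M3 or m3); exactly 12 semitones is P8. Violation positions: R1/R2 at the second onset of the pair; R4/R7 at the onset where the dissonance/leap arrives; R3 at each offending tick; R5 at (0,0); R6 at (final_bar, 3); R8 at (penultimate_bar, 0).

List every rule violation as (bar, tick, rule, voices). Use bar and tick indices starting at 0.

(1, 2, R4, (0, 1))
(1, 2, R7, (1,))
(2, 0, R7, (1,))
(3, 1, R4, (0, 1))
(3, 1, R7, (1,))
(5, 0, R2, (0, 1))

bar 0: v0=F3 v1=F4 downbeat P8
bar 1: v0=D3 v1=D4 downbeat P8
bar 2: v0=C3 v1=E3 downbeat M3
bar 3: v0=D3 v1=F3 downbeat m3
bar 4: v0=E3 v1=C4 downbeat m6
bar 5: v0=F3 v1=F4 downbeat P8
  -> R4 @ bar 1 tick 2 v(0, 1): D3/G4 P4 untreated
  -> R7 @ bar 1 tick 2 v(1,): F3->G4 leap 14st
  -> R7 @ bar 2 tick 0 v(1,): D4->E3 leap 10st
  -> R4 @ bar 3 tick 1 v(0, 1): D3/E4 M2 untreated
  -> R7 @ bar 3 tick 1 v(1,): F3->E4 leap 11st
  -> R2 @ bar 5 tick 0 v(0, 1): E3/C4 m6 -> F3/F4 P8 similar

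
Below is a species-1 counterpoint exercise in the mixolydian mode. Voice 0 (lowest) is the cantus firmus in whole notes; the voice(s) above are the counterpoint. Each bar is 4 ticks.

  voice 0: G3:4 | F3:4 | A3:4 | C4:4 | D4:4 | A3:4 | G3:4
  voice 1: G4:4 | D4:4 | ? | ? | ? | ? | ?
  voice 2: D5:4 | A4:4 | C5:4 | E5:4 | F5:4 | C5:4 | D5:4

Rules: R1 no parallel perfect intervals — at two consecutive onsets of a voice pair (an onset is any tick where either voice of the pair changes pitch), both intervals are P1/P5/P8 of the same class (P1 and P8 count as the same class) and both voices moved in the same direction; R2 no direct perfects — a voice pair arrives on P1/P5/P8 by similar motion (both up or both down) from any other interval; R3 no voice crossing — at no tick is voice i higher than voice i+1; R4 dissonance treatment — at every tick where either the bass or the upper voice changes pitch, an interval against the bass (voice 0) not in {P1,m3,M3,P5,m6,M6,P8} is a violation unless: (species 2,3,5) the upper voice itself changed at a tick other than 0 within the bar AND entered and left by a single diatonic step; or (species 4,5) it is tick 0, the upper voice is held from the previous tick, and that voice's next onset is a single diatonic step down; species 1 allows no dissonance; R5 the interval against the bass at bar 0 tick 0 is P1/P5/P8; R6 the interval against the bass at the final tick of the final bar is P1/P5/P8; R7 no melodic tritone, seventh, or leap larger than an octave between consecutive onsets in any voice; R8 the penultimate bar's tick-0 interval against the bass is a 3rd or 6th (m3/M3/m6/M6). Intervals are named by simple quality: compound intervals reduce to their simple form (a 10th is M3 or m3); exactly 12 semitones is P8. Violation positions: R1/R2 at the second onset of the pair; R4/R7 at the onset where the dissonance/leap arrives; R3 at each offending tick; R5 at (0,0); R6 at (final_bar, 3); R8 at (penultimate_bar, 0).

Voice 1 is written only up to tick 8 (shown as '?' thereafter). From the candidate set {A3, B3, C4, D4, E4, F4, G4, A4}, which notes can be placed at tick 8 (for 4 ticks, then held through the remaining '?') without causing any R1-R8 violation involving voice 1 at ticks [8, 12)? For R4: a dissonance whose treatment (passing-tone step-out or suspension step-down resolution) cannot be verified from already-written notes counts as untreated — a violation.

{A3, C4}

A3: legal
B3: violates R4
C4: legal
D4: violates R4
E4: violates R2
F4: violates R1
G4: violates R4
A4: violates R2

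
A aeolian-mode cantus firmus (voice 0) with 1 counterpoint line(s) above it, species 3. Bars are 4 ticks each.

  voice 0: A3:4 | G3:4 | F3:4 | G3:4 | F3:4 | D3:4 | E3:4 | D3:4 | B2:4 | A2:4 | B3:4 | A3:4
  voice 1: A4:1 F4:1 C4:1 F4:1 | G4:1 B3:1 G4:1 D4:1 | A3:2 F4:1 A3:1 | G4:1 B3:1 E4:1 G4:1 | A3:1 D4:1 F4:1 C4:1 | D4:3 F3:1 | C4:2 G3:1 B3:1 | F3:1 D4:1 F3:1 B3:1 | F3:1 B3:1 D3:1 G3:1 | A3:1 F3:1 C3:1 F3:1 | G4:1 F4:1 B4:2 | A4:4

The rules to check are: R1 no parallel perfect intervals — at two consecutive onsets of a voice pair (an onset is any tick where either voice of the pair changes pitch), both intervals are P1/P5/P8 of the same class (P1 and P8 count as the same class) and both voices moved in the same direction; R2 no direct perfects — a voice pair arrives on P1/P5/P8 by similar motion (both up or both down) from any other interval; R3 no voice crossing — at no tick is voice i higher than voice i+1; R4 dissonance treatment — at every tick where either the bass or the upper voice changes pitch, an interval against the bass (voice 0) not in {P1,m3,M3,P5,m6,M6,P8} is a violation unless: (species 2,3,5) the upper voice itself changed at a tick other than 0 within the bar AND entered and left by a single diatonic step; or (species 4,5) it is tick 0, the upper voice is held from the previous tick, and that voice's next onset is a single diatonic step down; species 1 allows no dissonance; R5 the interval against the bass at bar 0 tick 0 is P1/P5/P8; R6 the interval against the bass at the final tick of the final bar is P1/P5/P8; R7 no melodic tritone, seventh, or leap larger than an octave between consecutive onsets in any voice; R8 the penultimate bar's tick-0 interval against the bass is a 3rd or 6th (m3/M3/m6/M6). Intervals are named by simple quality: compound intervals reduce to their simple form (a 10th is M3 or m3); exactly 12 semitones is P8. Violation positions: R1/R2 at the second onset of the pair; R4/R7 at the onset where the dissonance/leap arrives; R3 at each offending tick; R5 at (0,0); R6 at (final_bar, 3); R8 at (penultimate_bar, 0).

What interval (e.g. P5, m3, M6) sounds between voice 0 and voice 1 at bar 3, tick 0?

voice 0=G3 voice 1=G4 -> P8

P8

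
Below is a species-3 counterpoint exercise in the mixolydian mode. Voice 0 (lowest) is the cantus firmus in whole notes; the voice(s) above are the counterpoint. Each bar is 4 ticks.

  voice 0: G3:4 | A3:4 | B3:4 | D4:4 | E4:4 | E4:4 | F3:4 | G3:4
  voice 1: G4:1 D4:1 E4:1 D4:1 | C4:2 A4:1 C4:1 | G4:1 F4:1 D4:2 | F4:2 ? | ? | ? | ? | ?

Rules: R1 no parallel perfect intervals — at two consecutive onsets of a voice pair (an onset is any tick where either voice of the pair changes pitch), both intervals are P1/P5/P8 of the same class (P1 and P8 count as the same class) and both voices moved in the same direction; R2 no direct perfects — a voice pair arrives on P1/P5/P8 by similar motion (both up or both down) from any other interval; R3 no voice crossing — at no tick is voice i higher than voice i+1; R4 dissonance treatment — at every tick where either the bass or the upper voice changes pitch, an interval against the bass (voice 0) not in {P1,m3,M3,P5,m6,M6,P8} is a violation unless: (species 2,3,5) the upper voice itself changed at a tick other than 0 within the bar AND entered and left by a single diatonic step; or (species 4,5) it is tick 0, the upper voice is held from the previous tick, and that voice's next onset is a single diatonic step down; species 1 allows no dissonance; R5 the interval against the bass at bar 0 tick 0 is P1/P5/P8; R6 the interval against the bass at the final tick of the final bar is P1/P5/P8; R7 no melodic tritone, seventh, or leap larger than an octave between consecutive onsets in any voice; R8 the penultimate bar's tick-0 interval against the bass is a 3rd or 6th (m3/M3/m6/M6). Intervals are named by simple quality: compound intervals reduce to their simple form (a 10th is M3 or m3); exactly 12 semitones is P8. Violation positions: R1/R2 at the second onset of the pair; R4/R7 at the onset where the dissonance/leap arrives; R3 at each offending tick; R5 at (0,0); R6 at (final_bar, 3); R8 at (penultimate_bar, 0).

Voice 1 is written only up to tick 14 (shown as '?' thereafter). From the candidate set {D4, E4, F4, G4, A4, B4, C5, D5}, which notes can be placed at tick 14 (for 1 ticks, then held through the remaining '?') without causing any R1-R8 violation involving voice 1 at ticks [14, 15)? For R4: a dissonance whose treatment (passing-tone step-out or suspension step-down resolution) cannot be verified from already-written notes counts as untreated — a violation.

{A4, D4, D5, F4}

D4: legal
E4: violates R4
F4: legal
G4: violates R4
A4: legal
B4: violates R7
C5: violates R4
D5: legal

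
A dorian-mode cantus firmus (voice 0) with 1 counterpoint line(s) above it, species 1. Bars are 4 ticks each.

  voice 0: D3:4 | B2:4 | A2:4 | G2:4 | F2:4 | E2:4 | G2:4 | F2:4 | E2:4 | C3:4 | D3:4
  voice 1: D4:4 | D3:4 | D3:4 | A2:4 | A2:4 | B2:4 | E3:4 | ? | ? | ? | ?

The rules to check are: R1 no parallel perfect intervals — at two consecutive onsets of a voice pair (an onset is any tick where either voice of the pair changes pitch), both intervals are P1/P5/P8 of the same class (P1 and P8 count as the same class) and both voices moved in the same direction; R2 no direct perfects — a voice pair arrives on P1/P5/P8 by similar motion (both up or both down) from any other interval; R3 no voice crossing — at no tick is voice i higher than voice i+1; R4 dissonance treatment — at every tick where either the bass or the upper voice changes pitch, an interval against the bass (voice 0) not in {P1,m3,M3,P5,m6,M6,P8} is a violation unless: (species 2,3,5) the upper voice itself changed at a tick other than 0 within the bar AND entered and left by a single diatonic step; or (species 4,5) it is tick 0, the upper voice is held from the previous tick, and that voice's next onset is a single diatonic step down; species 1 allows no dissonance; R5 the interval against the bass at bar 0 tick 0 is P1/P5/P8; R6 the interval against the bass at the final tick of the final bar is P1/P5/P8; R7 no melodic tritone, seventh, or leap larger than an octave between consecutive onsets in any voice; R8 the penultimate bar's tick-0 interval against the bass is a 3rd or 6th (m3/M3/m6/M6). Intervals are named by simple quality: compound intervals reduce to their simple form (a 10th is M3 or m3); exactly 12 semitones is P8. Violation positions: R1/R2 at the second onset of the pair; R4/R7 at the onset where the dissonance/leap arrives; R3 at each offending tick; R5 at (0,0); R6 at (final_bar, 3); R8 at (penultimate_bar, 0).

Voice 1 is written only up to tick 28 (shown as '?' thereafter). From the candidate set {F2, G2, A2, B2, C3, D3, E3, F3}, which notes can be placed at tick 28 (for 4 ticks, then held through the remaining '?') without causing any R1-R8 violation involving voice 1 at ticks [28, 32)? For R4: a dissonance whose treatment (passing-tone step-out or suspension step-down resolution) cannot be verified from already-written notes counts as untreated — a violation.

F2: violates R2,R7
G2: violates R4
A2: legal
B2: violates R4
C3: violates R2
D3: legal
E3: violates R4
F3: legal

{A2, D3, F3}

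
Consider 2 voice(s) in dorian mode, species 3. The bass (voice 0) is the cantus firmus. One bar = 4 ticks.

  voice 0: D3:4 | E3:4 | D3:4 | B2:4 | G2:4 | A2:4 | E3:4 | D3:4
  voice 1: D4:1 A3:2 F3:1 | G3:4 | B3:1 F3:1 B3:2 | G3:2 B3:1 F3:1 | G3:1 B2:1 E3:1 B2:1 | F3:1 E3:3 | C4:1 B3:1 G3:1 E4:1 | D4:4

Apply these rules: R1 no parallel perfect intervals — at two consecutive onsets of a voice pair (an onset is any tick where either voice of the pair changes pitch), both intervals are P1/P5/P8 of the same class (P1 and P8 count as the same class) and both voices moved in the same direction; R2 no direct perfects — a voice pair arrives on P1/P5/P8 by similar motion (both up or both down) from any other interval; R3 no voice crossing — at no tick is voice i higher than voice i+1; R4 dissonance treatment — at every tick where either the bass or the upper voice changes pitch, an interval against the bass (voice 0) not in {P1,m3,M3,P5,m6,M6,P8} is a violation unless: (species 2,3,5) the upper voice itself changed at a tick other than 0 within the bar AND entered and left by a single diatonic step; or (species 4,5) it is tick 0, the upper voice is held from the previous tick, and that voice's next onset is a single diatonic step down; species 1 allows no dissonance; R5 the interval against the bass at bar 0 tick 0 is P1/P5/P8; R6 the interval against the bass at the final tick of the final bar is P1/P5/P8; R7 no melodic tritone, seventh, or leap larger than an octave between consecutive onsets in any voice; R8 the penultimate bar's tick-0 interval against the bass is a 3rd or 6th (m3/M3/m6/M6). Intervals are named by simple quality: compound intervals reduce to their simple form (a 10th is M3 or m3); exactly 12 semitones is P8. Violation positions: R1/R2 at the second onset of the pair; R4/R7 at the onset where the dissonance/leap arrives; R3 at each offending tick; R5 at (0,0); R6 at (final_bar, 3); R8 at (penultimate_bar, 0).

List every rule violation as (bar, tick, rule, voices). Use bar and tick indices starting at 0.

bar 0: v0=D3 v1=D4 downbeat P8
bar 1: v0=E3 v1=G3 downbeat m3
bar 2: v0=D3 v1=B3 downbeat M6
bar 3: v0=B2 v1=G3 downbeat m6
bar 4: v0=G2 v1=G3 downbeat P8
bar 5: v0=A2 v1=F3 downbeat m6
bar 6: v0=E3 v1=C4 downbeat m6
bar 7: v0=D3 v1=D4 downbeat P8
  -> R7 @ bar 2 tick 1 v(1,): B3->F3 leap 6st
  -> R7 @ bar 2 tick 2 v(1,): F3->B3 leap 6st
  -> R4 @ bar 3 tick 3 v(0, 1): B2/F3 TT untreated
  -> R7 @ bar 3 tick 3 v(1,): B3->F3 leap 6st
  -> R7 @ bar 5 tick 0 v(1,): B2->F3 leap 6st
  -> R1 @ bar 7 tick 0 v(0, 1): E3/E4 P8 -> D3/D4 P8 similar

(2, 1, R7, (1,))
(2, 2, R7, (1,))
(3, 3, R4, (0, 1))
(3, 3, R7, (1,))
(5, 0, R7, (1,))
(7, 0, R1, (0, 1))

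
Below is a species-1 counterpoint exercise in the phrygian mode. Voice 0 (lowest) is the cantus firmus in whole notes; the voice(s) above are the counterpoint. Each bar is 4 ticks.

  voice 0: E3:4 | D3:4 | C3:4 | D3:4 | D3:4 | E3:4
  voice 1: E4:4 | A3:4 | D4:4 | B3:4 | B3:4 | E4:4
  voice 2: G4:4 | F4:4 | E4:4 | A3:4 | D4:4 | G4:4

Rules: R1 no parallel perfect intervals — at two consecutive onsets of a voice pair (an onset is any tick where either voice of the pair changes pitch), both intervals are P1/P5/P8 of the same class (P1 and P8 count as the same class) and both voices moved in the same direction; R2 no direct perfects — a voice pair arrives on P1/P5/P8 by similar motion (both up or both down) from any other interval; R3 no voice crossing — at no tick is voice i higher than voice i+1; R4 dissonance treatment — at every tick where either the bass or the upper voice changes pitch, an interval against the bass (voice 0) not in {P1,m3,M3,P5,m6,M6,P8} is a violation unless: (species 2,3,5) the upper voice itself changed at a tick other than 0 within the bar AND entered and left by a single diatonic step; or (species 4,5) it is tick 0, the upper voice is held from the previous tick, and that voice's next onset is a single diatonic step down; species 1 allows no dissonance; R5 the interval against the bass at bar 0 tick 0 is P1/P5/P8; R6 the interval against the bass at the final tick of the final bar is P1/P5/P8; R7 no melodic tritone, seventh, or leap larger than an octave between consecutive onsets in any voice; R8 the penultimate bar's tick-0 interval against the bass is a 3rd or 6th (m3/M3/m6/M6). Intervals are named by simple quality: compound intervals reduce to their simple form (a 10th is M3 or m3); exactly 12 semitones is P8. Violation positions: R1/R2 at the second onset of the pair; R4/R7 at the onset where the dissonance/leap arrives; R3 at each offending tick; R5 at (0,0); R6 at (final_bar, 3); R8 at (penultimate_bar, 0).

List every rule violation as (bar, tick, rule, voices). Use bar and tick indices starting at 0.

(0, 0, R5, (0, 2))
(1, 0, R2, (0, 1))
(2, 0, R4, (0, 1))
(3, 0, R3, (1, 2))
(3, 1, R3, (1, 2))
(3, 2, R3, (1, 2))
(3, 3, R3, (1, 2))
(4, 0, R8, (0, 2))
(5, 0, R2, (0, 1))
(5, 3, R6, (0, 2))

bar 0: v0=E3 v1=E4 v2=G4 downbeat m3
bar 1: v0=D3 v1=A3 v2=F4 downbeat m3
bar 2: v0=C3 v1=D4 v2=E4 downbeat M3
bar 3: v0=D3 v1=B3 v2=A3 downbeat P5
bar 4: v0=D3 v1=B3 v2=D4 downbeat P8
bar 5: v0=E3 v1=E4 v2=G4 downbeat m3
  -> R5 @ bar 0 tick 0 v(0, 2): opens on m3
  -> R2 @ bar 1 tick 0 v(0, 1): E3/E4 P8 -> D3/A3 P5 similar
  -> R4 @ bar 2 tick 0 v(0, 1): C3/D4 M2 untreated
  -> R3 @ bar 3 tick 0 v(1, 2): B3 above A3
  -> R3 @ bar 3 tick 1 v(1, 2): B3 above A3
  -> R3 @ bar 3 tick 2 v(1, 2): B3 above A3
  -> R3 @ bar 3 tick 3 v(1, 2): B3 above A3
  -> R8 @ bar 4 tick 0 v(0, 2): penult P8 not 3rd/6th
  -> R2 @ bar 5 tick 0 v(0, 1): D3/B3 M6 -> E3/E4 P8 similar
  -> R6 @ bar 5 tick 3 v(0, 2): closes on m3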